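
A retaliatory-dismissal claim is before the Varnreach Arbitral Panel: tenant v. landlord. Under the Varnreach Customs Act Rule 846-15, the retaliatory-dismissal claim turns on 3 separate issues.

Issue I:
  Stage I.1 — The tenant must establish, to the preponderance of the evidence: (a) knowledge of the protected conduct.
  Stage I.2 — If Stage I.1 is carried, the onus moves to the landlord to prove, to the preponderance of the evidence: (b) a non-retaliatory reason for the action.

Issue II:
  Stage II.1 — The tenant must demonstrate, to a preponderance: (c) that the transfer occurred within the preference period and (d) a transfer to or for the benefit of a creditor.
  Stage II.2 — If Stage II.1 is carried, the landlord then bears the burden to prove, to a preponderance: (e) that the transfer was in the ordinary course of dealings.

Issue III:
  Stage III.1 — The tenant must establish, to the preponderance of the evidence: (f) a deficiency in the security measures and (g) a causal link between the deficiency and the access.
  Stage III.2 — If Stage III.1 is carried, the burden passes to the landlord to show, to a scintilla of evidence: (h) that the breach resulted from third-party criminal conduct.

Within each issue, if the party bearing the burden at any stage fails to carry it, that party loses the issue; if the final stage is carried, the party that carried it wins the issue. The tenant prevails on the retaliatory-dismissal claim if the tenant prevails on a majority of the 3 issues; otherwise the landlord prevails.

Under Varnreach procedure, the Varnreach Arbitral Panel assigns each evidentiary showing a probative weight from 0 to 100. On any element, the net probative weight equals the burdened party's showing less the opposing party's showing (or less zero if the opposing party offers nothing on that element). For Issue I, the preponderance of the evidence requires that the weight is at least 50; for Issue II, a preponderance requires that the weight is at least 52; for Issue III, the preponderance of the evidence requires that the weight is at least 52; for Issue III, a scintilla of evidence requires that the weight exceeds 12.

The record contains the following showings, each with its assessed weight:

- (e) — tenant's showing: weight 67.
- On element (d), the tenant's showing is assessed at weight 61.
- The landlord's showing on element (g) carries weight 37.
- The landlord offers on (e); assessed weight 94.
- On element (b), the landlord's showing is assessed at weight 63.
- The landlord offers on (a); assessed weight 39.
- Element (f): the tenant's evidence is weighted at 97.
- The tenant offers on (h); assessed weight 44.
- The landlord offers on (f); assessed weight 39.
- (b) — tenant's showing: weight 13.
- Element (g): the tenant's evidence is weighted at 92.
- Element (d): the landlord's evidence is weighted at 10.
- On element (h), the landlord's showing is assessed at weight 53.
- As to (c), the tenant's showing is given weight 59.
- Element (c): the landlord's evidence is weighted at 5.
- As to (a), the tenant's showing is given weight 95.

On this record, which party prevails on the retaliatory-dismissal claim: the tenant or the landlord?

landlord

— Issue I —
Stage I.1 — burden on tenant; standard: the preponderance of the evidence (weight is at least 50).
    (a): 95 − 39 = 56 ≥ 50 [met]
  Stage I.1 is satisfied; the onus moves to the landlord.
Stage I.2 — burden on landlord; standard: the preponderance of the evidence (weight is at least 50).
    (b): 63 − 13 = 50 ≥ 50 [met]
  Stage I.2 carried; the final stage is satisfied.
With every stage satisfied, the landlord prevails on this issue.
— Issue II —
At Stage II.1 the tenant must meet a preponderance (weight is at least 52): on (c) the weight is 59 less the opposing 5 gives net 54, ≥ 52, so (c) meets the standard; on (d) the weight is 61 less the opposing 10 gives net 51, which does not reach 52, so (d) does not meet the standard.
  The tenant does not carry Stage II.1.
The landlord prevails on this issue.
— Issue III —
Stage III.1 (tenant, the preponderance of the evidence, weight is at least 52): (f) net 97−39=58 ≥ 52 — meets; (g) net 92−37=55 ≥ 52 — meets.
  The tenant carries Stage III.1; the landlord now bears the burden.
Stage III.2 (landlord, a scintilla of evidence, weight exceeds 12): (h) net 53−44=9 ≤ 12 — fails.
  The landlord does not carry Stage III.2.
The analysis ends at Stage III.2; the tenant prevails on this issue.
Per-issue: Issue I → landlord; Issue II → landlord; Issue III → tenant. The tenant must prevail on a majority of issues; overall, the landlord prevails.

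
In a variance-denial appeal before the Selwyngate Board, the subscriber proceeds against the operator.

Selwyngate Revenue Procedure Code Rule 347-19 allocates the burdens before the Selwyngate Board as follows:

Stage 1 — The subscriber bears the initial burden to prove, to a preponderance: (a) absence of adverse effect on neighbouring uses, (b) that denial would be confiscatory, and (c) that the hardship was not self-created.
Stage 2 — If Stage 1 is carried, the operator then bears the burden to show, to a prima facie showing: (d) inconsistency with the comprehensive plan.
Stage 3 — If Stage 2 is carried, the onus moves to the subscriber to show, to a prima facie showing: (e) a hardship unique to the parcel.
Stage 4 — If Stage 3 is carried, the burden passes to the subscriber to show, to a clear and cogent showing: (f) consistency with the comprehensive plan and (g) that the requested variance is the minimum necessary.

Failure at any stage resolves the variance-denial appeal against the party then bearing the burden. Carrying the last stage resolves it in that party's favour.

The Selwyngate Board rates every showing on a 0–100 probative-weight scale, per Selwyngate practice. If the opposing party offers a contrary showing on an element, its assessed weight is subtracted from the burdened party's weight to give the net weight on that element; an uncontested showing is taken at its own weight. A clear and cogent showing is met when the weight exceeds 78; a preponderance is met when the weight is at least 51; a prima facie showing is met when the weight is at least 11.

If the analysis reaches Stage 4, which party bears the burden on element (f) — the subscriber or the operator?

Stage 4's rule assigns the burden to the subscriber (to a clear and cogent showing).

subscriber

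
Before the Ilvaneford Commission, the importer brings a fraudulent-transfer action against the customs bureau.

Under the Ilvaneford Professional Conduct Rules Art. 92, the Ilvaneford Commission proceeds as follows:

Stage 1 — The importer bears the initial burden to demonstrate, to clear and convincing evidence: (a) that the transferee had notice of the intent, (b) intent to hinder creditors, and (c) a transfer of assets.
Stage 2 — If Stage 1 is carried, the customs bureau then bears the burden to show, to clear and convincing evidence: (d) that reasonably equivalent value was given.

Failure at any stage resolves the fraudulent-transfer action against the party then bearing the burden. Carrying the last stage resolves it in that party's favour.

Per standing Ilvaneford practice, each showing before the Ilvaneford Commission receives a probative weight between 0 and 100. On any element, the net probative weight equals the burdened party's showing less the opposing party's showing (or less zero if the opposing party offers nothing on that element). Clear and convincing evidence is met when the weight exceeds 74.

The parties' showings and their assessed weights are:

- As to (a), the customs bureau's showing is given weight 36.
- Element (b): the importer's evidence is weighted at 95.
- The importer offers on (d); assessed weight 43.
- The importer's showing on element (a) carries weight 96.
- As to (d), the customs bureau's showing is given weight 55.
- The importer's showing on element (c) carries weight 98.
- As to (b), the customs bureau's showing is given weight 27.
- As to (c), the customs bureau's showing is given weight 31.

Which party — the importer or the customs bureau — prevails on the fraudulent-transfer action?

customs bureau

At Stage 1 the importer must meet clear and convincing evidence (weight exceeds 74): on (a) the weight is 96 less the opposing 36 gives net 60, which does not exceed 74, so (a) does not meet the standard; on (b) the weight is 95 less the opposing 27 gives net 68, ≤ 74, so (b) does not meet the standard; on (c) the weight is 98 less the opposing 31 gives net 67, which does not exceed 74, so (c) does not meet the standard.
  Stage 1 not carried; the importer fails its burden.
The analysis ends at Stage 1; the customs bureau prevails.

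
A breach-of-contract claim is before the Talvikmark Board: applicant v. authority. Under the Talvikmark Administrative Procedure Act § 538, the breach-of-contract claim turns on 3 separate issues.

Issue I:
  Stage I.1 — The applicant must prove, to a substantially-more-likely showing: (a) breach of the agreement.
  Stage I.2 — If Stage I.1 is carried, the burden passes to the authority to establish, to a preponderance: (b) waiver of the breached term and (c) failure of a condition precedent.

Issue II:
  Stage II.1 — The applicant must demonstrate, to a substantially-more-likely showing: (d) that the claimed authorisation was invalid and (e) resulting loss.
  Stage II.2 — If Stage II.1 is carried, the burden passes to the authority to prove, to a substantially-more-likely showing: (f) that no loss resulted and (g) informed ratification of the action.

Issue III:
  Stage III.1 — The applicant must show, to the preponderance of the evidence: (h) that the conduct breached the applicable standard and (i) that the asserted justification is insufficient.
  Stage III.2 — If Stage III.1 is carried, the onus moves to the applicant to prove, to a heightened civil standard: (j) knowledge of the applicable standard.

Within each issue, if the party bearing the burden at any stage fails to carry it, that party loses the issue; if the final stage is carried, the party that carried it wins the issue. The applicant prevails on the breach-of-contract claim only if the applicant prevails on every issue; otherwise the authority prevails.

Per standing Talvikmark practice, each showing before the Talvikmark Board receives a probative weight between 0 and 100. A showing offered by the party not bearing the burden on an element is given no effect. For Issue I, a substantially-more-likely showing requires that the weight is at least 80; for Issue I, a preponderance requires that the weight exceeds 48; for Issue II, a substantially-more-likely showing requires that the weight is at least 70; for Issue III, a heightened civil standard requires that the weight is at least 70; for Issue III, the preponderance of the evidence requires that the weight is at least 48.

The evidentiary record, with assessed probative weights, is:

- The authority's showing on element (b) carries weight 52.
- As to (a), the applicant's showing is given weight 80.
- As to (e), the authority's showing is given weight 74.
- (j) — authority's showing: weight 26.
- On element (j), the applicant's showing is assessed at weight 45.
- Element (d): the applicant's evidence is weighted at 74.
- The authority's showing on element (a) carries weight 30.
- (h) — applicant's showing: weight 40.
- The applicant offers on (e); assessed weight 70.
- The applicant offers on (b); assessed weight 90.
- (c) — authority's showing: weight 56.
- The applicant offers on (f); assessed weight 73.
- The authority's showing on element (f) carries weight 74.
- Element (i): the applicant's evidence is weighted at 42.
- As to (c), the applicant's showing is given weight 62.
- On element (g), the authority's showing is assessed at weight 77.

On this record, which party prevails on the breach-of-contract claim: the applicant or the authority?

— Issue I —
At Stage I.1 the applicant must meet a substantially-more-likely showing (weight is at least 80): on (a) the weight is 80 (the authority's 30 is given no effect), ≥ 80, so (a) meets the standard.
  All elements met. The burden passes to the authority.
At Stage I.2 the authority must meet a preponderance (weight exceeds 48): on (b) the weight is 52 (the applicant's 90 is given no effect), > 48, so (b) meets the standard; on (c) the weight is 56 (the applicant's 62 is given no effect), > 48, so (c) meets the standard.
  The authority carries the last stage.
With every stage satisfied, the authority prevails on this issue.
— Issue II —
Stage II.1 (applicant, a substantially-more-likely showing, weight is at least 70): (d) 74 ≥ 70 — meets; (e) 70 (authority's 74 disregarded) ≥ 70 — meets.
  All elements met. The burden passes to the authority.
Stage II.2 (authority, a substantially-more-likely showing, weight is at least 70): (f) 74 (applicant's 73 disregarded) ≥ 70 — meets; (g) 77 ≥ 70 — meets.
  Stage II.2 carried; the final stage is satisfied.
All stages carried — the authority prevails on this issue.
— Issue III —
Stage III.1 — burden on applicant; standard: the preponderance of the evidence (weight is at least 48).
    (h): 40 < 48 [not met]
    (i): 42 < 48 [not met]
  Not every element is met, so the applicant fails to carry Stage III.1.
The authority prevails on this issue.
Per-issue: Issue I → authority; Issue II → authority; Issue III → authority. The applicant must prevail on every issue; overall, the authority prevails.

authority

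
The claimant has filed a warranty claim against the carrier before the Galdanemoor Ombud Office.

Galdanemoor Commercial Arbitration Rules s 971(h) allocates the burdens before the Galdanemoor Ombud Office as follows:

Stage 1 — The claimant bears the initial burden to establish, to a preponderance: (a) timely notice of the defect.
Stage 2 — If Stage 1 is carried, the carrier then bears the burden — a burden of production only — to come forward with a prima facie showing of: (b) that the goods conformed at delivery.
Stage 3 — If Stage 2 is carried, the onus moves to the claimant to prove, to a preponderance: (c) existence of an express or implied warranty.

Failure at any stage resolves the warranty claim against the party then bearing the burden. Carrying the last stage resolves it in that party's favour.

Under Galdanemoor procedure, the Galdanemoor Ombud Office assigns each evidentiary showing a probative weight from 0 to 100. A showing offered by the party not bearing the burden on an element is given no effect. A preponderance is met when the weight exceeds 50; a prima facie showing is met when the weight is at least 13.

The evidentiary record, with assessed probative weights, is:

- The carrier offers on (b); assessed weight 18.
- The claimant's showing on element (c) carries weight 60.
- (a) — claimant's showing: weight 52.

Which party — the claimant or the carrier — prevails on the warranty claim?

claimant

Stage 1 (claimant, a preponderance, weight exceeds 50): (a) 52 > 50 — meets.
  Stage 1 is satisfied; the onus moves to the carrier.
Stage 2 (carrier, a prima facie showing, weight is at least 13): (b) 18 ≥ 13 — meets.
  Stage 2 carried; the burden shifts to the claimant.
Stage 3 (claimant, a preponderance, weight exceeds 50): (c) 60 > 50 — meets.
  Stage 3 carried; the final stage is satisfied.
Every stage carried; the claimant prevails.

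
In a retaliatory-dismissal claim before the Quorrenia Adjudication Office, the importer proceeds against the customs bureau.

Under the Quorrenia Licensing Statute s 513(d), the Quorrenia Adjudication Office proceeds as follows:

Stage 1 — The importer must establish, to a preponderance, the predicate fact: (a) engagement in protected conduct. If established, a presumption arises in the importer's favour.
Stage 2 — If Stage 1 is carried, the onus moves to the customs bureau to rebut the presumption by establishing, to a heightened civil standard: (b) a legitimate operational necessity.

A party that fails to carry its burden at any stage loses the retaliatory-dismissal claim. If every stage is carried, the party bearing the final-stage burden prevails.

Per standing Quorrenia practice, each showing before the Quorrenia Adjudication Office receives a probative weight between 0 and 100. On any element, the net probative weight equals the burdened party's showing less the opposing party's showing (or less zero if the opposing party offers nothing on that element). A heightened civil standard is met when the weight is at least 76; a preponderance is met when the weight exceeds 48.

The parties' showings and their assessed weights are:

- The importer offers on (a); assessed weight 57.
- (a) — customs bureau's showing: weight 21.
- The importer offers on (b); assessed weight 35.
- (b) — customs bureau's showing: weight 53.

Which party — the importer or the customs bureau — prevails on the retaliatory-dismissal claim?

customs bureau

At Stage 1 the importer must meet a preponderance (weight exceeds 48): on (a) the weight is 57 less the opposing 21 gives net 36, which does not exceed 48, so (a) does not meet the standard.
  Stage 1 not carried; the importer fails its burden.
So the customs bureau prevails.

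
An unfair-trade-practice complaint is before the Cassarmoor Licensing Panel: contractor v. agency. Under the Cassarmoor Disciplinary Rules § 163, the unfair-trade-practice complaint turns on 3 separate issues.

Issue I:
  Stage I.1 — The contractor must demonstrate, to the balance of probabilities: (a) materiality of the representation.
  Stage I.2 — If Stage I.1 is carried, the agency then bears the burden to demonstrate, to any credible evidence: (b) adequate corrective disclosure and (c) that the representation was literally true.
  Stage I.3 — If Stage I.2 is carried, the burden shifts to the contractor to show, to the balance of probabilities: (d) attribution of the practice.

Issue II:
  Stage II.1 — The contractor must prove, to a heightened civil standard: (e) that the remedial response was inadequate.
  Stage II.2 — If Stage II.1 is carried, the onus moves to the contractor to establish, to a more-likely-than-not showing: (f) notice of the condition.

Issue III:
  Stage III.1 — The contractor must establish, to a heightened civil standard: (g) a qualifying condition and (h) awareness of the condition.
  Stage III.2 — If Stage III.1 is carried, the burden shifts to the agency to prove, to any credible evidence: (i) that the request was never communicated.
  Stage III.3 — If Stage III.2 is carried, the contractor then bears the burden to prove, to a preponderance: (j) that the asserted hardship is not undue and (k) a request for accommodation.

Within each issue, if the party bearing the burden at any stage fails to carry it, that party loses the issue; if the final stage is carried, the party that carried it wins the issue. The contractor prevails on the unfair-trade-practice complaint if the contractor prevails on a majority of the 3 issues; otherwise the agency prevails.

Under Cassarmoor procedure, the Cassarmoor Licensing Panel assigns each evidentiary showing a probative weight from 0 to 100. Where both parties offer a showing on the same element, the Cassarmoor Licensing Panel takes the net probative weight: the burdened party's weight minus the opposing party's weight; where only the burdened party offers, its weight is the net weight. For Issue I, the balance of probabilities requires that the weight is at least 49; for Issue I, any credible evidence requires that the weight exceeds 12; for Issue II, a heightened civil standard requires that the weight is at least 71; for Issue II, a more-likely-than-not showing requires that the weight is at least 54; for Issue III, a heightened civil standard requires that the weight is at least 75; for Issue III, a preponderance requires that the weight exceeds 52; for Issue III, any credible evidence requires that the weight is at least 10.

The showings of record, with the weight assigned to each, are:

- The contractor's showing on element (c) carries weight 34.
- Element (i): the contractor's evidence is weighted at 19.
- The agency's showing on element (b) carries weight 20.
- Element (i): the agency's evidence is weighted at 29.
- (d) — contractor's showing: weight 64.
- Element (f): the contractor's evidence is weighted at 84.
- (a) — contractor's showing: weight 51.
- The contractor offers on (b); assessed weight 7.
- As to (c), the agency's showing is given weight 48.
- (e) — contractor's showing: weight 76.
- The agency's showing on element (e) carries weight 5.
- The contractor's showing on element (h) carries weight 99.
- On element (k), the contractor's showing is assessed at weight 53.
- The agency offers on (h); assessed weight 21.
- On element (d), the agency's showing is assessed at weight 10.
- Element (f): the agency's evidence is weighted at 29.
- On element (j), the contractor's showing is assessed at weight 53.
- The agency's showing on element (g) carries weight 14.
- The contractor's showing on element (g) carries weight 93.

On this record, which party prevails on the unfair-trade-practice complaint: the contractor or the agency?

contractor

— Issue I —
Stage I.1 (contractor, the balance of probabilities, weight is at least 49): (a) 51 ≥ 49 — meets.
  All elements met. The burden passes to the agency.
Stage I.2 (agency, any credible evidence, weight exceeds 12): (b) net 20−7=13 > 12 — meets; (c) net 48−34=14 > 12 — meets.
  Stage I.2 is satisfied; the onus moves to the contractor.
Stage I.3 (contractor, the balance of probabilities, weight is at least 49): (d) net 64−10=54 ≥ 49 — meets.
  The contractor carries the last stage.
With every stage satisfied, the contractor prevails on this issue.
— Issue II —
Stage II.1 — burden on contractor; standard: a heightened civil standard (weight is at least 71).
    (e): 76 − 5 = 71 ≥ 71 [met]
  All elements met. The contractor retains the burden for Stage II.2.
Stage II.2 — burden on contractor; standard: a more-likely-than-not showing (weight is at least 54).
    (f): 84 − 29 = 55 ≥ 54 [met]
  Stage II.2 carried; the final stage is satisfied.
All stages carried — the contractor prevails on this issue.
— Issue III —
Stage III.1 — burden on contractor; standard: a heightened civil standard (weight is at least 75).
    (g): 93 − 14 = 79 ≥ 75 [met]
    (h): 99 − 21 = 78 ≥ 75 [met]
  The contractor carries Stage III.1; the agency now bears the burden.
Stage III.2 — burden on agency; standard: any credible evidence (weight is at least 10).
    (i): 29 − 19 = 10 ≥ 10 [met]
  The agency carries Stage III.2; the contractor now bears the burden.
Stage III.3 — burden on contractor; standard: a preponderance (weight exceeds 52).
    (j): 53 > 52 [met]
    (k): 53 > 52 [met]
  The contractor carries the last stage.
All stages carried — the contractor prevails on this issue.
Per-issue: Issue I → contractor; Issue II → contractor; Issue III → contractor. The contractor must prevail on a majority of issues; overall, the contractor prevails.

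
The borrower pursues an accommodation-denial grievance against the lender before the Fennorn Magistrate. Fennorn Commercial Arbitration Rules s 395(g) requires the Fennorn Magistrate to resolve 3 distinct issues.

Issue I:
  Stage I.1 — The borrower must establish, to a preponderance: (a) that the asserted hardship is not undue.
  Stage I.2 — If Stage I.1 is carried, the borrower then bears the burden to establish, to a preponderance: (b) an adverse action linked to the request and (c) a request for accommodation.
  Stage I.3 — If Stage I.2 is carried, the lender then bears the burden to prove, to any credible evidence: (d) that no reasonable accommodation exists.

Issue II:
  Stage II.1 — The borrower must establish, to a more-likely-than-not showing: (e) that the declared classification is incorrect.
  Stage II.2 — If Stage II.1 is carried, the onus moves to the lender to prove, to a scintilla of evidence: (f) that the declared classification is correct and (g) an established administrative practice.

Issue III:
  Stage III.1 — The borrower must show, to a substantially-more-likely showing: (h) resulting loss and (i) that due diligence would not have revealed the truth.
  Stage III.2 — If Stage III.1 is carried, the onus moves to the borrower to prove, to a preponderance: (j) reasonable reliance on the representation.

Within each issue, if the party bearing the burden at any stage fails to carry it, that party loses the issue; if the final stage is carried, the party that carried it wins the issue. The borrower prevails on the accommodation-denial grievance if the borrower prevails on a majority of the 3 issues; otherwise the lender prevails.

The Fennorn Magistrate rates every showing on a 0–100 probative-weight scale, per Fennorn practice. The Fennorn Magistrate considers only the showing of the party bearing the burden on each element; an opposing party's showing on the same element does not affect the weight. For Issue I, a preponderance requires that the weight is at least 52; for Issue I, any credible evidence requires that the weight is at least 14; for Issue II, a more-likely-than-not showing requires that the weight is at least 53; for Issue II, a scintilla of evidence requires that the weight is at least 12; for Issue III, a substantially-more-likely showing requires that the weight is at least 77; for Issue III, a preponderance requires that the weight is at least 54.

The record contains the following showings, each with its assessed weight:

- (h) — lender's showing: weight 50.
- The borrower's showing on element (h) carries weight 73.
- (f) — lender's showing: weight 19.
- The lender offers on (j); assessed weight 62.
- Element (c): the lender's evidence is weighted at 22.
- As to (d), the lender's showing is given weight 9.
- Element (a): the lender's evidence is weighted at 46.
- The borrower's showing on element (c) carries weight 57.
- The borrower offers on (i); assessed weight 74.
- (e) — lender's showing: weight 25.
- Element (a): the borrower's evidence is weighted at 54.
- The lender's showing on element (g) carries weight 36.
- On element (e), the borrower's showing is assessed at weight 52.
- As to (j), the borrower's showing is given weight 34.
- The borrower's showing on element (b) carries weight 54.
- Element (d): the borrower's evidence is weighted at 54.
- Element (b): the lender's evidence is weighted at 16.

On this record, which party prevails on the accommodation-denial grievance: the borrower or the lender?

— Issue I —
Stage I.1 (borrower, a preponderance, weight is at least 52): (a) 54 (lender's 46 disregarded) ≥ 52 — meets.
  Stage I.1 is satisfied; the borrower continues to bear the burden.
Stage I.2 (borrower, a preponderance, weight is at least 52): (b) 54 (lender's 16 disregarded) ≥ 52 — meets; (c) 57 (lender's 22 disregarded) ≥ 52 — meets.
  Stage I.2 is satisfied; the onus moves to the lender.
Stage I.3 (lender, any credible evidence, weight is at least 14): (d) 9 (borrower's 54 disregarded) < 14 — fails.
  Not every element is met, so the lender fails to carry Stage I.3.
So the borrower prevails on this issue.
— Issue II —
Stage II.1 (borrower, a more-likely-than-not showing, weight is at least 53): (e) 52 (lender's 25 disregarded) < 53 — fails.
  Stage II.1 not carried; the borrower fails its burden.
The analysis ends at Stage II.1; the lender prevails on this issue.
— Issue III —
Stage III.1 — burden on borrower; standard: a substantially-more-likely showing (weight is at least 77).
    (h): 73 (lender's 50 disregarded) < 77 [not met]
    (i): 74 < 77 [not met]
  The borrower does not carry Stage III.1.
The lender prevails on this issue.
Per-issue: Issue I → borrower; Issue II → lender; Issue III → lender. The borrower must prevail on a majority of issues; overall, the lender prevails.

lender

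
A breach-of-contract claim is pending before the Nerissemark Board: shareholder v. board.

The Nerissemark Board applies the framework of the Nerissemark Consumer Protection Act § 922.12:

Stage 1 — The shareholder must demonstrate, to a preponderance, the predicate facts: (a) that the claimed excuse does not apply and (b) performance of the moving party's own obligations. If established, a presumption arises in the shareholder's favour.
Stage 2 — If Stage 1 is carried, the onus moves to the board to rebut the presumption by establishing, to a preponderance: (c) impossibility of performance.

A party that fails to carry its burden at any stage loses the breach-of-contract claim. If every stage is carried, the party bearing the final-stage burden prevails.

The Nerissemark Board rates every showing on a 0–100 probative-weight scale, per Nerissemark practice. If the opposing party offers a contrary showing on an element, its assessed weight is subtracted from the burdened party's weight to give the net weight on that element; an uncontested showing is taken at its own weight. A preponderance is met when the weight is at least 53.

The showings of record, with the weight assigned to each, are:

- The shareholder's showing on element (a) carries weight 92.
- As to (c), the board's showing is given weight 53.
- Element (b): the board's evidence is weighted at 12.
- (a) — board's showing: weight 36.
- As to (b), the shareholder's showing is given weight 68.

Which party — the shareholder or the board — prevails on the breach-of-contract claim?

Stage 1 — burden on shareholder; standard: a preponderance (weight is at least 53).
    (a): 92 − 36 = 56 ≥ 53 [met]
    (b): 68 − 12 = 56 ≥ 53 [met]
  Stage 1 is satisfied; the onus moves to the board.
Stage 2 — burden on board; standard: a preponderance (weight is at least 53).
    (c): 53 ≥ 53 [met]
  The board carries the last stage.
All stages carried — the board prevails.

board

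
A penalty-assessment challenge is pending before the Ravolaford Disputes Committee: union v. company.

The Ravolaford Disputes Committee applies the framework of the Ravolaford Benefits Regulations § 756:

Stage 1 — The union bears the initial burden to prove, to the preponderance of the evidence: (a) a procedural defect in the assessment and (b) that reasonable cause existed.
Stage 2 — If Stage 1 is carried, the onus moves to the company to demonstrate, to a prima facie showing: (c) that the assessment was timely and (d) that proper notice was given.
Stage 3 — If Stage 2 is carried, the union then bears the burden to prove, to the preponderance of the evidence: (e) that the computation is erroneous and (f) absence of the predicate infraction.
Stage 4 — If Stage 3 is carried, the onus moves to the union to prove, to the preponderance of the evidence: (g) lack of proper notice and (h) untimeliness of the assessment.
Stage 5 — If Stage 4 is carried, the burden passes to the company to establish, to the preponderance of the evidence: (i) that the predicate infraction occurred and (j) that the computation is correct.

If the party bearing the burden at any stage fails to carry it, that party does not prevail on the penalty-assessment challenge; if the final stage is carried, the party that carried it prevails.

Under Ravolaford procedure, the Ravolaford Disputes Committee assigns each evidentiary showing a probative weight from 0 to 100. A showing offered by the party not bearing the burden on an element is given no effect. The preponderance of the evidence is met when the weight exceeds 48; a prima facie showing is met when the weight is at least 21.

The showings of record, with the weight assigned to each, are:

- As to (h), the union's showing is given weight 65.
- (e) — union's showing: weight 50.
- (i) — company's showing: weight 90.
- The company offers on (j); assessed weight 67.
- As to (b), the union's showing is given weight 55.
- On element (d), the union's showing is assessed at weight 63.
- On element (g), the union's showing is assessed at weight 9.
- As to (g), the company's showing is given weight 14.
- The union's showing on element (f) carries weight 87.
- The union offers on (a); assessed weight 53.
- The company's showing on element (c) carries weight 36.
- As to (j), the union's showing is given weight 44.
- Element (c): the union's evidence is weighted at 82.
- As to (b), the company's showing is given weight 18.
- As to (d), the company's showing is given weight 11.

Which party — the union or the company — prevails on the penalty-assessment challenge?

union

Stage 1 (union, the preponderance of the evidence, weight exceeds 48): (a) 53 > 48 — meets; (b) 55 (company's 18 disregarded) > 48 — meets.
  All elements met. The burden passes to the company.
Stage 2 (company, a prima facie showing, weight is at least 21): (c) 36 (union's 82 disregarded) ≥ 21 — meets; (d) 11 (union's 63 disregarded) < 21 — fails.
  The company does not carry Stage 2.
The union prevails.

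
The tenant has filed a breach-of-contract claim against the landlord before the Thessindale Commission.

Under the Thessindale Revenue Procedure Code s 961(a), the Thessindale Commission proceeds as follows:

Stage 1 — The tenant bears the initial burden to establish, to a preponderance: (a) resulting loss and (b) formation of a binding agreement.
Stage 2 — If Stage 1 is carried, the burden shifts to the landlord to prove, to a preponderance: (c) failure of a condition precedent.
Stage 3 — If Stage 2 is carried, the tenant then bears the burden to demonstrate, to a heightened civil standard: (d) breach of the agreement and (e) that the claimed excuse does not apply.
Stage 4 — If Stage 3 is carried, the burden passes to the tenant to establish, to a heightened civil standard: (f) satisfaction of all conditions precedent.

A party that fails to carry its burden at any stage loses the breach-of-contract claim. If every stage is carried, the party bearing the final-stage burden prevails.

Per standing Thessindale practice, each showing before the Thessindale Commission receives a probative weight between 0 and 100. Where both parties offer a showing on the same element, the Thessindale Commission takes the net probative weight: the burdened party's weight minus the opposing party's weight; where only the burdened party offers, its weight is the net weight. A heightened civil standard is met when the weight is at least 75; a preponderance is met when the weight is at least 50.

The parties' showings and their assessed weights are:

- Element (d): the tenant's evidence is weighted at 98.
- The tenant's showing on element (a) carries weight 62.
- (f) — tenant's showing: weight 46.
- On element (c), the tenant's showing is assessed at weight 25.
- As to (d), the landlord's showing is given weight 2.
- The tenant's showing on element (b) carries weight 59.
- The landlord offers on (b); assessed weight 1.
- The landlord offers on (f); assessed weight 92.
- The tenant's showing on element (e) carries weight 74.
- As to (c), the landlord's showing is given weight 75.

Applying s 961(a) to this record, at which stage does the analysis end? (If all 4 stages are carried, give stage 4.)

Stage 1 (tenant, a preponderance, weight is at least 50): (a) 62 ≥ 50 — meets; (b) net 59−1=58 ≥ 50 — meets.
  Stage 1 carried; the burden shifts to the landlord.
Stage 2 (landlord, a preponderance, weight is at least 50): (c) net 75−25=50 ≥ 50 — meets.
  All elements met. The burden passes to the tenant.
Stage 3 (tenant, a heightened civil standard, weight is at least 75): (d) net 98−2=96 ≥ 75 — meets; (e) 74 < 75 — fails.
  The tenant does not carry Stage 3.
The landlord prevails.

stage 3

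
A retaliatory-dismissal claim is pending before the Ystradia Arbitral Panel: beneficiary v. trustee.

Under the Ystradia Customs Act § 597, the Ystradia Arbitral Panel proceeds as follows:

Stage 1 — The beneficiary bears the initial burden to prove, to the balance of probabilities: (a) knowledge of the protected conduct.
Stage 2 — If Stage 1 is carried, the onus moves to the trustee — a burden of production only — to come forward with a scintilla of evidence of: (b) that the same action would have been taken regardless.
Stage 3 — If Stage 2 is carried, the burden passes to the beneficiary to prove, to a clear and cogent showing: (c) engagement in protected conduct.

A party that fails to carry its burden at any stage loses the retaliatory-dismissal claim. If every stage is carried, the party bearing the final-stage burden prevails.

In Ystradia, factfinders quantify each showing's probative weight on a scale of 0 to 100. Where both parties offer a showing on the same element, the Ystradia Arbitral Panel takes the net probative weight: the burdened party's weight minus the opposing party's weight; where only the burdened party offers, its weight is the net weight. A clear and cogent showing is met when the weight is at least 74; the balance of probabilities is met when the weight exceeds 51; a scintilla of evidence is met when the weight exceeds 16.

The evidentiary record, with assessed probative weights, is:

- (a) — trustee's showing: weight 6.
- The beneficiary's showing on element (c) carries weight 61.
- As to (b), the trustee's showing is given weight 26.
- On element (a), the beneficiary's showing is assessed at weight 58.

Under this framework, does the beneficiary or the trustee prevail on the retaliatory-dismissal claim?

trustee

Stage 1 — burden on beneficiary; standard: the balance of probabilities (weight exceeds 51).
    (a): 58 − 6 = 52 > 51 [met]
  Stage 1 is satisfied; the onus moves to the trustee.
Stage 2 — burden on trustee; standard: a scintilla of evidence (weight exceeds 16).
    (b): 26 > 16 [met]
  All elements met. The burden passes to the beneficiary.
Stage 3 — burden on beneficiary; standard: a clear and cogent showing (weight is at least 74).
    (c): 61 < 74 [not met]
  Not every element is met, so the beneficiary fails to carry Stage 3.
The trustee prevails.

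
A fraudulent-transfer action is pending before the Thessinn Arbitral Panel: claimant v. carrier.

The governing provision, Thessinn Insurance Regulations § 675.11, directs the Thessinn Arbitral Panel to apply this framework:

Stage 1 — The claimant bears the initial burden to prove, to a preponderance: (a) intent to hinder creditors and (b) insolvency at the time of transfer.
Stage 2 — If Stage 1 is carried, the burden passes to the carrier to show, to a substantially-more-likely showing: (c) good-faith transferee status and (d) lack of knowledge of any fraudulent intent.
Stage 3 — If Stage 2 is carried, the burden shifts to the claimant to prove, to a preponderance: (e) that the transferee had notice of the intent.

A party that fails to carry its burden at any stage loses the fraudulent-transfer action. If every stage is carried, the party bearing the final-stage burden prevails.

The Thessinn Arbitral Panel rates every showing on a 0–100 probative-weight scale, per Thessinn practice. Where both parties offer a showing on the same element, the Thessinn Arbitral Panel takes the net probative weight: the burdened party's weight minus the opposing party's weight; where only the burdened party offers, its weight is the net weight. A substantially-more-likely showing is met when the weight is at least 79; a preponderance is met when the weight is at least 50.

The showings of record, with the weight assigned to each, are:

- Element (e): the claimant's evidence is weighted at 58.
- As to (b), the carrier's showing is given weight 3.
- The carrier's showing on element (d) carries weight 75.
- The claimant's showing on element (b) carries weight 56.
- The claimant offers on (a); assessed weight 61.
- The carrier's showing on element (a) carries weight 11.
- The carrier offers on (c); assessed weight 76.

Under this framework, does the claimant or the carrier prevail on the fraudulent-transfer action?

Stage 1 — burden on claimant; standard: a preponderance (weight is at least 50).
    (a): 61 − 11 = 50 ≥ 50 [met]
    (b): 56 − 3 = 53 ≥ 50 [met]
  All elements met. The burden passes to the carrier.
Stage 2 — burden on carrier; standard: a substantially-more-likely showing (weight is at least 79).
    (c): 76 < 79 [not met]
    (d): 75 < 79 [not met]
  Not every element is met, so the carrier fails to carry Stage 2.
The analysis ends at Stage 2; the claimant prevails.

claimant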